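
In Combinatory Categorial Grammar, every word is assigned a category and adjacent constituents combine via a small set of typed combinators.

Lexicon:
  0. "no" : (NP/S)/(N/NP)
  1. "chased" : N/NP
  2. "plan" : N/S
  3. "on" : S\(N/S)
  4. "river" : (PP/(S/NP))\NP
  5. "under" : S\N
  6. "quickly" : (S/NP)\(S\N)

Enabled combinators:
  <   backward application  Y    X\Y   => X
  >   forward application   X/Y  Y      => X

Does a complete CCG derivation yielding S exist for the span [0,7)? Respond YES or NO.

(NP/S)/(N/NP) N/NP N/S S\(N/S) (PP/(S/NP))\NP S\N (S/NP)\(S\N)
CKY chart[0,7] = {PP}; S ∉ chart

NO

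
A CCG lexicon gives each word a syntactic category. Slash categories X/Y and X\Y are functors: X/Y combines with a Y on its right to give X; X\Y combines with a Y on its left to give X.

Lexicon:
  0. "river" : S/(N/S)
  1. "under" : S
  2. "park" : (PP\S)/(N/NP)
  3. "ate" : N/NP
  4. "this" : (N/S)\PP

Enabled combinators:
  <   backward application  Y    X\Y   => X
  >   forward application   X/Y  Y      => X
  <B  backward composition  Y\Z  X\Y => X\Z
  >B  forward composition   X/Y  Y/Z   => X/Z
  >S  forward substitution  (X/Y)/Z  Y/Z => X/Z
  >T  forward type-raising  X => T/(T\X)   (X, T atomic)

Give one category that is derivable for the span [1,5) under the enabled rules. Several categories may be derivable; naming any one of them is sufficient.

[0,5] S   >
  [0,1] "river" : S/(N/S)
  [1,5] N/S   <
    [1,4] PP   >
      [1,2] PP/(PP\S)   >T
        [1,2] "under" : S
      [2,4] PP\S   >
        [2,3] "park" : (PP\S)/(N/NP)
        [3,4] "ate" : N/NP
    [4,5] "this" : (N/S)\PP

N/S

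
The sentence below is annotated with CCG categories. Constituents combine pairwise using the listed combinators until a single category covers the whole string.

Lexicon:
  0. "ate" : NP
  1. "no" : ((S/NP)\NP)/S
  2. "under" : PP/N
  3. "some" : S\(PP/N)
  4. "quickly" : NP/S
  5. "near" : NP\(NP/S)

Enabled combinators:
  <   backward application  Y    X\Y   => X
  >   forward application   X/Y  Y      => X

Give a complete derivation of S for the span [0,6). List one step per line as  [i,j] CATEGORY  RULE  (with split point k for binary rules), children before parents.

[0,1] NP  lex  "ate"
[1,2] ((S/NP)\NP)/S  lex  "no"
[2,3] PP/N  lex  "under"
[3,4] S\(PP/N)  lex  "some"
[2,4] S  <  k=3
[1,4] (S/NP)\NP  >  k=2
[0,4] S/NP  <  k=1
[4,5] NP/S  lex  "quickly"
[5,6] NP\(NP/S)  lex  "near"
[4,6] NP  <  k=5
[0,6] S  >  k=4

[0,6] S   >
  [0,4] S/NP   <
    [0,1] "ate" : NP
    [1,4] (S/NP)\NP   >
      [1,2] "no" : ((S/NP)\NP)/S
      [2,4] S   <
        [2,3] "under" : PP/N
        [3,4] "some" : S\(PP/N)
  [4,6] NP   <
    [4,5] "quickly" : NP/S
    [5,6] "near" : NP\(NP/S)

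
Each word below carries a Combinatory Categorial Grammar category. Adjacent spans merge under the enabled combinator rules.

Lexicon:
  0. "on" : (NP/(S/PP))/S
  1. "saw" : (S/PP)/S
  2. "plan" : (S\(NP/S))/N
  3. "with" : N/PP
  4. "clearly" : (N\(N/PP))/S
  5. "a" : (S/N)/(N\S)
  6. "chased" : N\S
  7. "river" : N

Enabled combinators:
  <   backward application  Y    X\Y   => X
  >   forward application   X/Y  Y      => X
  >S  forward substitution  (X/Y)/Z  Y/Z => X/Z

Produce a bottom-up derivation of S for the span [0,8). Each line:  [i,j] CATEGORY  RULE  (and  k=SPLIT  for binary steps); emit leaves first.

[0,8] S   <
  [0,2] NP/S   >S
    [0,1] "on" : (NP/(S/PP))/S
    [1,2] "saw" : (S/PP)/S
  [2,8] S\(NP/S)   >
    [2,3] "plan" : (S\(NP/S))/N
    [3,8] N   <
      [3,4] "with" : N/PP
      [4,8] N\(N/PP)   >
        [4,5] "clearly" : (N\(N/PP))/S
        [5,8] S   >
          [5,7] S/N   >
            [5,6] "a" : (S/N)/(N\S)
            [6,7] "chased" : N\S
          [7,8] "river" : N

[0,1] (NP/(S/PP))/S  lex  "on"
[1,2] (S/PP)/S  lex  "saw"
[0,2] NP/S  >S  k=1
[2,3] (S\(NP/S))/N  lex  "plan"
[3,4] N/PP  lex  "with"
[4,5] (N\(N/PP))/S  lex  "clearly"
[5,6] (S/N)/(N\S)  lex  "a"
[6,7] N\S  lex  "chased"
[5,7] S/N  >  k=6
[7,8] N  lex  "river"
[5,8] S  >  k=7
[4,8] N\(N/PP)  >  k=5
[3,8] N  <  k=4
[2,8] S\(NP/S)  >  k=3
[0,8] S  <  k=2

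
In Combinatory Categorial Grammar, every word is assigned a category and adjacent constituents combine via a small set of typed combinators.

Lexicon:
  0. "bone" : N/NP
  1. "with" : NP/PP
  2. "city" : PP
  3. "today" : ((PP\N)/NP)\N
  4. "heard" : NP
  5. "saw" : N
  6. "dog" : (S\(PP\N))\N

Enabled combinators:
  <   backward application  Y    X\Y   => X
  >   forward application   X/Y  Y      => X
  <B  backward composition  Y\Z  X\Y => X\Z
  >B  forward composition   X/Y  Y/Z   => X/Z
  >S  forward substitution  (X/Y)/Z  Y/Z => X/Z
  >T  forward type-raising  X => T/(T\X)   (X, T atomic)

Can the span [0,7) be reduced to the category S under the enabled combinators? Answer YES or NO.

[0,7] S   <
  [0,5] PP\N   >
    [0,4] (PP\N)/NP   <
      [0,3] N   >
        [0,1] "bone" : N/NP
        [1,3] NP   >
          [1,2] "with" : NP/PP
          [2,3] "city" : PP
      [3,4] "today" : ((PP\N)/NP)\N
    [4,5] "heard" : NP
  [5,7] S\(PP\N)   <
    [5,6] "saw" : N
    [6,7] "dog" : (S\(PP\N))\N

YES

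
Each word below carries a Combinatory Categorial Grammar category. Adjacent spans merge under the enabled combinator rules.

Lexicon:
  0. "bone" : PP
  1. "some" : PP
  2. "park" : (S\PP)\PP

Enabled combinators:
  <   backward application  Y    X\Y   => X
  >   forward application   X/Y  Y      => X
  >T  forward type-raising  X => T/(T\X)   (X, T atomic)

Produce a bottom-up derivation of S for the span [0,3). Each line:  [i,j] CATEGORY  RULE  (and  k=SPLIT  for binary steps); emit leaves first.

[0,1] PP  lex  "bone"
[1,2] PP  lex  "some"
[2,3] (S\PP)\PP  lex  "park"
[1,3] S\PP  <  k=2
[0,3] S  <  k=1

[0,3] S   <
  [0,1] "bone" : PP
  [1,3] S\PP   <
    [1,2] "some" : PP
    [2,3] "park" : (S\PP)\PP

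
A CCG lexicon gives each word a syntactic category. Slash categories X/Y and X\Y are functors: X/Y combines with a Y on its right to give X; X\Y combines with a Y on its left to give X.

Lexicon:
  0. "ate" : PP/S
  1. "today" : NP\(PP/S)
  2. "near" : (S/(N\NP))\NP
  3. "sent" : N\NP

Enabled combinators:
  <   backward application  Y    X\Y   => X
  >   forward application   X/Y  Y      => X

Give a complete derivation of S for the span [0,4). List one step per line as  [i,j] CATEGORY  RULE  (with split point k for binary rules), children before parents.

[0,1] PP/S  lex  "ate"
[1,2] NP\(PP/S)  lex  "today"
[0,2] NP  <  k=1
[2,3] (S/(N\NP))\NP  lex  "near"
[0,3] S/(N\NP)  <  k=2
[3,4] N\NP  lex  "sent"
[0,4] S  >  k=3

[0,4] S   >
  [0,3] S/(N\NP)   <
    [0,2] NP   <
      [0,1] "ate" : PP/S
      [1,2] "today" : NP\(PP/S)
    [2,3] "near" : (S/(N\NP))\NP
  [3,4] "sent" : N\NP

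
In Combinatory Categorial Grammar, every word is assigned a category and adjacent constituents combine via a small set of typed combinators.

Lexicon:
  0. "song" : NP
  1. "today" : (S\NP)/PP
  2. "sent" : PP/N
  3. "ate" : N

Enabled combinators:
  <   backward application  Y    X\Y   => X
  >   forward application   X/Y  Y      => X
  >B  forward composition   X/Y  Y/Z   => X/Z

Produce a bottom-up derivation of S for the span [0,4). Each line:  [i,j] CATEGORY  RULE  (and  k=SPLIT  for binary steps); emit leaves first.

[0,4] S   <
  [0,1] "song" : NP
  [1,4] S\NP   >
    [1,2] "today" : (S\NP)/PP
    [2,4] PP   >
      [2,3] "sent" : PP/N
      [3,4] "ate" : N

[0,1] NP  lex  "song"
[1,2] (S\NP)/PP  lex  "today"
[2,3] PP/N  lex  "sent"
[3,4] N  lex  "ate"
[2,4] PP  >  k=3
[1,4] S\NP  >  k=2
[0,4] S  <  k=1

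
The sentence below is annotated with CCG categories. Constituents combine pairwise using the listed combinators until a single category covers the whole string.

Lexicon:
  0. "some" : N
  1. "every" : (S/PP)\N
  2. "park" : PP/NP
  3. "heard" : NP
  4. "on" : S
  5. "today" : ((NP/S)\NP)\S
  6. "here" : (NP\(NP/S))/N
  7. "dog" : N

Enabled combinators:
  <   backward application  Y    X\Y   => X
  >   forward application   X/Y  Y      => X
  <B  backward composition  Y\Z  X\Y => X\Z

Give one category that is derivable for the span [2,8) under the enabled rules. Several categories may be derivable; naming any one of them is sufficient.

PP

[0,8] S   >
  [0,2] S/PP   <
    [0,1] "some" : N
    [1,2] "every" : (S/PP)\N
  [2,8] PP   >
    [2,3] "park" : PP/NP
    [3,8] NP   <
      [3,6] NP/S   <
        [3,4] "heard" : NP
        [4,6] (NP/S)\NP   <
          [4,5] "on" : S
          [5,6] "today" : ((NP/S)\NP)\S
      [6,8] NP\(NP/S)   >
        [6,7] "here" : (NP\(NP/S))/N
        [7,8] "dog" : N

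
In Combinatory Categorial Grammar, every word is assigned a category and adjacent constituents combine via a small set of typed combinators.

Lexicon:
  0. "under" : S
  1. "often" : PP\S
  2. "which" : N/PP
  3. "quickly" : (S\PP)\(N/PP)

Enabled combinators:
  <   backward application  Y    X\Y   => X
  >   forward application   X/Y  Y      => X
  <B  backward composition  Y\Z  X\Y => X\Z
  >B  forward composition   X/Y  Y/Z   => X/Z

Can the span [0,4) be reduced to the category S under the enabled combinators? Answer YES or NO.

YES

[0,4] S   <
  [0,2] PP   <
    [0,1] "under" : S
    [1,2] "often" : PP\S
  [2,4] S\PP   <
    [2,3] "which" : N/PP
    [3,4] "quickly" : (S\PP)\(N/PP)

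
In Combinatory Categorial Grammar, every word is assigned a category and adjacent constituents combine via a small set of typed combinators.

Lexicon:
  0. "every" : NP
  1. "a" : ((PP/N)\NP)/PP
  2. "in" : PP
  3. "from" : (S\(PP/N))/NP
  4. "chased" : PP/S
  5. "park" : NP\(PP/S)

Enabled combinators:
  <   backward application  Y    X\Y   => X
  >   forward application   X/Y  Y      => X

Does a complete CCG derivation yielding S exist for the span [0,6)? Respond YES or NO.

YES

[0,6] S   <
  [0,3] PP/N   <
    [0,1] "every" : NP
    [1,3] (PP/N)\NP   >
      [1,2] "a" : ((PP/N)\NP)/PP
      [2,3] "in" : PP
  [3,6] S\(PP/N)   >
    [3,4] "from" : (S\(PP/N))/NP
    [4,6] NP   <
      [4,5] "chased" : PP/S
      [5,6] "park" : NP\(PP/S)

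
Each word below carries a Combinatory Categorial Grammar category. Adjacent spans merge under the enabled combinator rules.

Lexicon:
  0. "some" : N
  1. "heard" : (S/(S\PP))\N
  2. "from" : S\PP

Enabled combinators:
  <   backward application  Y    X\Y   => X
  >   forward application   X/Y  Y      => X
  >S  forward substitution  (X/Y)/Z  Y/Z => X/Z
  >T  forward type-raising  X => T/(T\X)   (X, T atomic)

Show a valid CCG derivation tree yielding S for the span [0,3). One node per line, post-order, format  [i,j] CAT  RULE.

[0,1] N  lex  "some"
[1,2] (S/(S\PP))\N  lex  "heard"
[0,2] S/(S\PP)  <  k=1
[2,3] S\PP  lex  "from"
[0,3] S  >  k=2

[0,3] S   >
  [0,2] S/(S\PP)   <
    [0,1] "some" : N
    [1,2] "heard" : (S/(S\PP))\N
  [2,3] "from" : S\PP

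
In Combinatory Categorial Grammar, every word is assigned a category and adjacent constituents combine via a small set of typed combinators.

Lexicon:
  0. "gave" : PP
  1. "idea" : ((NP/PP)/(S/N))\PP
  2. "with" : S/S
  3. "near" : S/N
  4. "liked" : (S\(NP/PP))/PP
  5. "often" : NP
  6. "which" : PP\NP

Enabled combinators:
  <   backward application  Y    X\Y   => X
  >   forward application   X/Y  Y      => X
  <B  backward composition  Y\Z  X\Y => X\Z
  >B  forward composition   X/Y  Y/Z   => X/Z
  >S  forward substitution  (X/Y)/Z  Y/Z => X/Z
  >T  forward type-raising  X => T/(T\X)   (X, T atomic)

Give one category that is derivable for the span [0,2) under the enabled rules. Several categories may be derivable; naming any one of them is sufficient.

(NP/PP)/(S/N)

[0,7] S   <
  [0,4] NP/PP   >
    [0,2] (NP/PP)/(S/N)   <
      [0,1] "gave" : PP
      [1,2] "idea" : ((NP/PP)/(S/N))\PP
    [2,4] S/N   >B
      [2,3] "with" : S/S
      [3,4] "near" : S/N
  [4,7] S\(NP/PP)   >
    [4,5] "liked" : (S\(NP/PP))/PP
    [5,7] PP   <
      [5,6] "often" : NP
      [6,7] "which" : PP\NP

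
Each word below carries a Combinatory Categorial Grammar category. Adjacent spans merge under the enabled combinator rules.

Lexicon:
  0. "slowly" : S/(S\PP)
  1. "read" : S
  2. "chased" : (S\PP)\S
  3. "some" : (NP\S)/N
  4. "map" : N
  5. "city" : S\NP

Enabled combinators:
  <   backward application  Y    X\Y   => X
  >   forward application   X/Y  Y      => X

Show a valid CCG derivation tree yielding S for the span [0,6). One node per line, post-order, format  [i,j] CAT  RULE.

[0,1] S/(S\PP)  lex  "slowly"
[1,2] S  lex  "read"
[2,3] (S\PP)\S  lex  "chased"
[1,3] S\PP  <  k=2
[0,3] S  >  k=1
[3,4] (NP\S)/N  lex  "some"
[4,5] N  lex  "map"
[3,5] NP\S  >  k=4
[0,5] NP  <  k=3
[5,6] S\NP  lex  "city"
[0,6] S  <  k=5

[0,6] S   <
  [0,5] NP   <
    [0,3] S   >
      [0,1] "slowly" : S/(S\PP)
      [1,3] S\PP   <
        [1,2] "read" : S
        [2,3] "chased" : (S\PP)\S
    [3,5] NP\S   >
      [3,4] "some" : (NP\S)/N
      [4,5] "map" : N
  [5,6] "city" : S\NP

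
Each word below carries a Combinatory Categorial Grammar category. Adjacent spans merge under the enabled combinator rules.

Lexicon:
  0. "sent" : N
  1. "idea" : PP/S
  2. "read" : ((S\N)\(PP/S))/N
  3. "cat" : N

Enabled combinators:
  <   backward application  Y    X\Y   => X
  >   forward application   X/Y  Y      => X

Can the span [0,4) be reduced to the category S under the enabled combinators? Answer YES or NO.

YES

[0,4] S   <
  [0,1] "sent" : N
  [1,4] S\N   <
    [1,2] "idea" : PP/S
    [2,4] (S\N)\(PP/S)   >
      [2,3] "read" : ((S\N)\(PP/S))/N
      [3,4] "cat" : N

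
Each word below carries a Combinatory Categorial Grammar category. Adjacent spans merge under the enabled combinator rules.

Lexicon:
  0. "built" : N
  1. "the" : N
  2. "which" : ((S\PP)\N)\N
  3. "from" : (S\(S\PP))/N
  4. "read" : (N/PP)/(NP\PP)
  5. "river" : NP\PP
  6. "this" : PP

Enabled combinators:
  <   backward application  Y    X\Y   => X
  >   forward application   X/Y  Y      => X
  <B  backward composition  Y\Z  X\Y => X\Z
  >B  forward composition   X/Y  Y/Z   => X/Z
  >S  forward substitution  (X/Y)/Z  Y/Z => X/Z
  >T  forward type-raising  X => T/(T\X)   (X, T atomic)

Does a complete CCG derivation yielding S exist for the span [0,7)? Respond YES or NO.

[0,7] S   <
  [0,3] S\PP   <
    [0,1] "built" : N
    [1,3] (S\PP)\N   <
      [1,2] "the" : N
      [2,3] "which" : ((S\PP)\N)\N
  [3,7] S\(S\PP)   >
    [3,4] "from" : (S\(S\PP))/N
    [4,7] N   >
      [4,6] N/PP   >
        [4,5] "read" : (N/PP)/(NP\PP)
        [5,6] "river" : NP\PP
      [6,7] "this" : PP

YES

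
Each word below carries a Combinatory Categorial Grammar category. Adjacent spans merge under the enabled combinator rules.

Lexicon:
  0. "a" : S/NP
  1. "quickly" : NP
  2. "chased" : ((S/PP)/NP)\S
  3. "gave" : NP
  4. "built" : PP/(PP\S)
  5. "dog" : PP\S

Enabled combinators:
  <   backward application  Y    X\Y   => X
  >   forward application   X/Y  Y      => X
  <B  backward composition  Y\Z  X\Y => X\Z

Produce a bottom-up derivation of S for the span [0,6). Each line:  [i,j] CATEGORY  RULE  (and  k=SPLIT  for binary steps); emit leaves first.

[0,6] S   >
  [0,4] S/PP   >
    [0,3] (S/PP)/NP   <
      [0,2] S   >
        [0,1] "a" : S/NP
        [1,2] "quickly" : NP
      [2,3] "chased" : ((S/PP)/NP)\S
    [3,4] "gave" : NP
  [4,6] PP   >
    [4,5] "built" : PP/(PP\S)
    [5,6] "dog" : PP\S

[0,1] S/NP  lex  "a"
[1,2] NP  lex  "quickly"
[0,2] S  >  k=1
[2,3] ((S/PP)/NP)\S  lex  "chased"
[0,3] (S/PP)/NP  <  k=2
[3,4] NP  lex  "gave"
[0,4] S/PP  >  k=3
[4,5] PP/(PP\S)  lex  "built"
[5,6] PP\S  lex  "dog"
[4,6] PP  >  k=5
[0,6] S  >  k=4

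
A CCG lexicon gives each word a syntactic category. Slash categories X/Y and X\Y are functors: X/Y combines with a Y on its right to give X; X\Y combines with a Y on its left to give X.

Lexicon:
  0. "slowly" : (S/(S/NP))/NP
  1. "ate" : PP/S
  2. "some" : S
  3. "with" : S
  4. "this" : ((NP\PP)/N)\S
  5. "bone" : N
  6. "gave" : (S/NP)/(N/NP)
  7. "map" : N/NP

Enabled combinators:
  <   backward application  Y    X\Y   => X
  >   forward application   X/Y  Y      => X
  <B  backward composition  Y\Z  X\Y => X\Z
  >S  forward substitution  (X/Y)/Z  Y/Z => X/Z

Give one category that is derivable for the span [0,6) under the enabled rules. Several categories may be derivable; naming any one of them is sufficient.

S/(S/NP)

[0,8] S   >
  [0,6] S/(S/NP)   >
    [0,1] "slowly" : (S/(S/NP))/NP
    [1,6] NP   <
      [1,3] PP   >
        [1,2] "ate" : PP/S
        [2,3] "some" : S
      [3,6] NP\PP   >
        [3,5] (NP\PP)/N   <
          [3,4] "with" : S
          [4,5] "this" : ((NP\PP)/N)\S
        [5,6] "bone" : N
  [6,8] S/NP   >
    [6,7] "gave" : (S/NP)/(N/NP)
    [7,8] "map" : N/NP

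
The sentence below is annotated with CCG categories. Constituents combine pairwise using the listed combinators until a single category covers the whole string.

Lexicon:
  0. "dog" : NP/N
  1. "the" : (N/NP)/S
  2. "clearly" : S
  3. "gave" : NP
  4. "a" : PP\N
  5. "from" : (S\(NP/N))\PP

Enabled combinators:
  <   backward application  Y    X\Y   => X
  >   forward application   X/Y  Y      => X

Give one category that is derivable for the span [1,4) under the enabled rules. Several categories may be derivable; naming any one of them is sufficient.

[0,6] S   <
  [0,1] "dog" : NP/N
  [1,6] S\(NP/N)   <
    [1,5] PP   <
      [1,4] N   >
        [1,3] N/NP   >
          [1,2] "the" : (N/NP)/S
          [2,3] "clearly" : S
        [3,4] "gave" : NP
      [4,5] "a" : PP\N
    [5,6] "from" : (S\(NP/N))\PP

N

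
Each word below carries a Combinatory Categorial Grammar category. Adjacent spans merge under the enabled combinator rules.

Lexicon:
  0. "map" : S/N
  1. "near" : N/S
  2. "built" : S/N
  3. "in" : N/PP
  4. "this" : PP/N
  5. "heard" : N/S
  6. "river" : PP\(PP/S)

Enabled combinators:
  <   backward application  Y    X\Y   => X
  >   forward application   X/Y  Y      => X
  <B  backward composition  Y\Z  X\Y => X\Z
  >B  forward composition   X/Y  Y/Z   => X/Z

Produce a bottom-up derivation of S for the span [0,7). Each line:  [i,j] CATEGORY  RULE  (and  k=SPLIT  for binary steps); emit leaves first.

[0,7] S   >
  [0,4] S/PP   >B
    [0,3] S/N   >B
      [0,2] S/S   >B
        [0,1] "map" : S/N
        [1,2] "near" : N/S
      [2,3] "built" : S/N
    [3,4] "in" : N/PP
  [4,7] PP   <
    [4,6] PP/S   >B
      [4,5] "this" : PP/N
      [5,6] "heard" : N/S
    [6,7] "river" : PP\(PP/S)

[0,1] S/N  lex  "map"
[1,2] N/S  lex  "near"
[0,2] S/S  >B  k=1
[2,3] S/N  lex  "built"
[0,3] S/N  >B  k=2
[3,4] N/PP  lex  "in"
[0,4] S/PP  >B  k=3
[4,5] PP/N  lex  "this"
[5,6] N/S  lex  "heard"
[4,6] PP/S  >B  k=5
[6,7] PP\(PP/S)  lex  "river"
[4,7] PP  <  k=6
[0,7] S  >  k=4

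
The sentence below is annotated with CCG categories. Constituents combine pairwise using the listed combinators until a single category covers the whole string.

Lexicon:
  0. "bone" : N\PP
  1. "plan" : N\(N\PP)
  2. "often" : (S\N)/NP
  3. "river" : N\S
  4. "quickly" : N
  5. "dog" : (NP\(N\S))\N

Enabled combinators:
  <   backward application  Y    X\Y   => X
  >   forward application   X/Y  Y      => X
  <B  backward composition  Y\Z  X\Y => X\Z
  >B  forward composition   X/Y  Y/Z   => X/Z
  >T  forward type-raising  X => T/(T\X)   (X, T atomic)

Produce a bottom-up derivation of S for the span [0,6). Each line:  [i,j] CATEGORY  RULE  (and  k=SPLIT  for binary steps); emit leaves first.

[0,1] N\PP  lex  "bone"
[1,2] N\(N\PP)  lex  "plan"
[0,2] N  <  k=1
[2,3] (S\N)/NP  lex  "often"
[3,4] N\S  lex  "river"
[4,5] N  lex  "quickly"
[5,6] (NP\(N\S))\N  lex  "dog"
[4,6] NP\(N\S)  <  k=5
[3,6] NP  <  k=4
[2,6] S\N  >  k=3
[0,6] S  <  k=2

[0,6] S   <
  [0,2] N   <
    [0,1] "bone" : N\PP
    [1,2] "plan" : N\(N\PP)
  [2,6] S\N   >
    [2,3] "often" : (S\N)/NP
    [3,6] NP   <
      [3,4] "river" : N\S
      [4,6] NP\(N\S)   <
        [4,5] "quickly" : N
        [5,6] "dog" : (NP\(N\S))\N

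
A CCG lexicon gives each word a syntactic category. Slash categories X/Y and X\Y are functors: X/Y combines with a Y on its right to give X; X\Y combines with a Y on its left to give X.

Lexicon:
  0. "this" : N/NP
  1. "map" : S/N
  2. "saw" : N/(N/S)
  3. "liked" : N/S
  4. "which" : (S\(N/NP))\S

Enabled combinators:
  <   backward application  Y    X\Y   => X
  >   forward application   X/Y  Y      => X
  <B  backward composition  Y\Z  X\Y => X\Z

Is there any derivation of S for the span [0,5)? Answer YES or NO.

YES

[0,5] S   <
  [0,1] "this" : N/NP
  [1,5] S\(N/NP)   <
    [1,4] S   >
      [1,2] "map" : S/N
      [2,4] N   >
        [2,3] "saw" : N/(N/S)
        [3,4] "liked" : N/S
    [4,5] "which" : (S\(N/NP))\S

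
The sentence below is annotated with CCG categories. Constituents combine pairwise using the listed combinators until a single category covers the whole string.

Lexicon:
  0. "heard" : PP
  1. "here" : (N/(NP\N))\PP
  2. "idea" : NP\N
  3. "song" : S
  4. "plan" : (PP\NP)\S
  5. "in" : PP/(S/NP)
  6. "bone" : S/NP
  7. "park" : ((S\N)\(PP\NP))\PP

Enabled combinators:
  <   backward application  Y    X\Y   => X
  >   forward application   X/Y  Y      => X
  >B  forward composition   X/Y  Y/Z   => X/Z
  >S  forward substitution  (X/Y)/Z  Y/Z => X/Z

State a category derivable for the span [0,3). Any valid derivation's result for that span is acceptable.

[0,8] S   <
  [0,3] N   >
    [0,2] N/(NP\N)   <
      [0,1] "heard" : PP
      [1,2] "here" : (N/(NP\N))\PP
    [2,3] "idea" : NP\N
  [3,8] S\N   <
    [3,5] PP\NP   <
      [3,4] "song" : S
      [4,5] "plan" : (PP\NP)\S
    [5,8] (S\N)\(PP\NP)   <
      [5,7] PP   >
        [5,6] "in" : PP/(S/NP)
        [6,7] "bone" : S/NP
      [7,8] "park" : ((S\N)\(PP\NP))\PP

N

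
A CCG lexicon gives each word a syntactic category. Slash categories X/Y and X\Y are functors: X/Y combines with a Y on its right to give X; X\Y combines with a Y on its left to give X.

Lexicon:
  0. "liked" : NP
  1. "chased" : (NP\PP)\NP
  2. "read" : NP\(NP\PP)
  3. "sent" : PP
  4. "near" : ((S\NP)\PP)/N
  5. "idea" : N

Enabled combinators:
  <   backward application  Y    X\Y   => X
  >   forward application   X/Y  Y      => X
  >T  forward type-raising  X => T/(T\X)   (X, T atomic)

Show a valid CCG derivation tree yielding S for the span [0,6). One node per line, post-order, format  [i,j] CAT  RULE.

[0,6] S   <
  [0,3] NP   <
    [0,2] NP\PP   <
      [0,1] "liked" : NP
      [1,2] "chased" : (NP\PP)\NP
    [2,3] "read" : NP\(NP\PP)
  [3,6] S\NP   <
    [3,4] "sent" : PP
    [4,6] (S\NP)\PP   >
      [4,5] "near" : ((S\NP)\PP)/N
      [5,6] "idea" : N

[0,1] NP  lex  "liked"
[1,2] (NP\PP)\NP  lex  "chased"
[0,2] NP\PP  <  k=1
[2,3] NP\(NP\PP)  lex  "read"
[0,3] NP  <  k=2
[3,4] PP  lex  "sent"
[4,5] ((S\NP)\PP)/N  lex  "near"
[5,6] N  lex  "idea"
[4,6] (S\NP)\PP  >  k=5
[3,6] S\NP  <  k=4
[0,6] S  <  k=3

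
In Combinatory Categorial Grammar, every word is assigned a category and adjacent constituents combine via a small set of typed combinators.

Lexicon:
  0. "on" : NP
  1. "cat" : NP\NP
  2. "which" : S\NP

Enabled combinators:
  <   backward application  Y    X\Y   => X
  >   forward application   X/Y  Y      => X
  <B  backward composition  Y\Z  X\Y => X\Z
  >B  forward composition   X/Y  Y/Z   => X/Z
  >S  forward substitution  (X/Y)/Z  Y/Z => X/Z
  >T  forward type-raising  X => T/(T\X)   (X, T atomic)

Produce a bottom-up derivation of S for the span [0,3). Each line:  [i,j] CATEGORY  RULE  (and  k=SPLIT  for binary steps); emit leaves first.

[0,3] S   <
  [0,1] "on" : NP
  [1,3] S\NP   <B
    [1,2] "cat" : NP\NP
    [2,3] "which" : S\NP

[0,1] NP  lex  "on"
[1,2] NP\NP  lex  "cat"
[2,3] S\NP  lex  "which"
[1,3] S\NP  <B  k=2
[0,3] S  <  k=1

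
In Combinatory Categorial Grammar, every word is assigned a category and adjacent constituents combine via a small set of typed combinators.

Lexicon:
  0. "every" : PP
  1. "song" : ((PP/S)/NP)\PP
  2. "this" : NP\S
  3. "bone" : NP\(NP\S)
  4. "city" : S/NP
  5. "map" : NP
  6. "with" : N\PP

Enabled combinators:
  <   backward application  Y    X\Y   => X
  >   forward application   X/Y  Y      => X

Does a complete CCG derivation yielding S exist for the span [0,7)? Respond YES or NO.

NO

PP ((PP/S)/NP)\PP NP\S NP\(NP\S) S/NP NP N\PP
CKY chart[0,7] = {N}; S ∉ chart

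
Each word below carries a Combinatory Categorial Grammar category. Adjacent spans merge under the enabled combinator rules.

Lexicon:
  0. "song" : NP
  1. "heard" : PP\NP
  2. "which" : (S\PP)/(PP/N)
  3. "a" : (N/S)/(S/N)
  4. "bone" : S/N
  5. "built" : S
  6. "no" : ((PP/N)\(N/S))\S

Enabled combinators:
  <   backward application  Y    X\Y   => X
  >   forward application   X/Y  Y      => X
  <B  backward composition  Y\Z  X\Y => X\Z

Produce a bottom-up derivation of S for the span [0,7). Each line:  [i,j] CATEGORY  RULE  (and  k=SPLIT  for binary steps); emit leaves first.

[0,1] NP  lex  "song"
[1,2] PP\NP  lex  "heard"
[0,2] PP  <  k=1
[2,3] (S\PP)/(PP/N)  lex  "which"
[3,4] (N/S)/(S/N)  lex  "a"
[4,5] S/N  lex  "bone"
[3,5] N/S  >  k=4
[5,6] S  lex  "built"
[6,7] ((PP/N)\(N/S))\S  lex  "no"
[5,7] (PP/N)\(N/S)  <  k=6
[3,7] PP/N  <  k=5
[2,7] S\PP  >  k=3
[0,7] S  <  k=2

[0,7] S   <
  [0,2] PP   <
    [0,1] "song" : NP
    [1,2] "heard" : PP\NP
  [2,7] S\PP   >
    [2,3] "which" : (S\PP)/(PP/N)
    [3,7] PP/N   <
      [3,5] N/S   >
        [3,4] "a" : (N/S)/(S/N)
        [4,5] "bone" : S/N
      [5,7] (PP/N)\(N/S)   <
        [5,6] "built" : S
        [6,7] "no" : ((PP/N)\(N/S))\S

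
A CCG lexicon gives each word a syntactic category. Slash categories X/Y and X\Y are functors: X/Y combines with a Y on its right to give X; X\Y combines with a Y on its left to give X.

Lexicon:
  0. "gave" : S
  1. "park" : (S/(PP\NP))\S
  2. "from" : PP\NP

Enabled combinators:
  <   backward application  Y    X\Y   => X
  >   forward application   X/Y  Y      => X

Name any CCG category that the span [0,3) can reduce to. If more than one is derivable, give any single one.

S

[0,3] S   >
  [0,2] S/(PP\NP)   <
    [0,1] "gave" : S
    [1,2] "park" : (S/(PP\NP))\S
  [2,3] "from" : PP\NP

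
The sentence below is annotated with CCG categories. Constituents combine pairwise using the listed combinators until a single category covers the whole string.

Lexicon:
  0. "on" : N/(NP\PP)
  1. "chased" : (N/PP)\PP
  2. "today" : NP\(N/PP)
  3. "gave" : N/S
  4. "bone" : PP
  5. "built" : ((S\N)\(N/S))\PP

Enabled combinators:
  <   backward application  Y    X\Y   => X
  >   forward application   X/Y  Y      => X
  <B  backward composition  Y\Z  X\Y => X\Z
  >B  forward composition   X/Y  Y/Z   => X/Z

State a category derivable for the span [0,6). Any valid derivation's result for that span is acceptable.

S

[0,6] S   <
  [0,3] N   >
    [0,1] "on" : N/(NP\PP)
    [1,3] NP\PP   <B
      [1,2] "chased" : (N/PP)\PP
      [2,3] "today" : NP\(N/PP)
  [3,6] S\N   <
    [3,4] "gave" : N/S
    [4,6] (S\N)\(N/S)   <
      [4,5] "bone" : PP
      [5,6] "built" : ((S\N)\(N/S))\PP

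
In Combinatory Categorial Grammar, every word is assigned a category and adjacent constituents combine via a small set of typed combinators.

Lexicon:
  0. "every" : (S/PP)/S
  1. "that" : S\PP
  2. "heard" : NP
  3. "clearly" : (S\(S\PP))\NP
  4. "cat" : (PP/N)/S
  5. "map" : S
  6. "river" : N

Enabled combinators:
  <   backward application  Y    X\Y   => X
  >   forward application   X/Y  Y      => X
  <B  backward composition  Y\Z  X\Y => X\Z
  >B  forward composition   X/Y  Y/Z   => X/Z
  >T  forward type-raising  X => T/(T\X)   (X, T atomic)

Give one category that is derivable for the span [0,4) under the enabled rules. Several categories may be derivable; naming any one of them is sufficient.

[0,7] S   >
  [0,6] S/N   >B
    [0,4] S/PP   >
      [0,1] "every" : (S/PP)/S
      [1,4] S   <
        [1,2] "that" : S\PP
        [2,4] S\(S\PP)   <
          [2,3] "heard" : NP
          [3,4] "clearly" : (S\(S\PP))\NP
    [4,6] PP/N   >
      [4,5] "cat" : (PP/N)/S
      [5,6] "map" : S
  [6,7] "river" : N

S/PP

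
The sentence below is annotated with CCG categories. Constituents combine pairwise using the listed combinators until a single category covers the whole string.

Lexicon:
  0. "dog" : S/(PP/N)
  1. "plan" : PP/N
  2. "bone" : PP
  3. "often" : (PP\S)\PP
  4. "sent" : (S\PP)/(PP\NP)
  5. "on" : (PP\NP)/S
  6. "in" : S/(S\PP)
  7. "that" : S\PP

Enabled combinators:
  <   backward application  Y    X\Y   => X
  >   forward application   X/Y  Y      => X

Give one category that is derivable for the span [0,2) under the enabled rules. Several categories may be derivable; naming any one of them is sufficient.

S

[0,8] S   <
  [0,4] PP   <
    [0,2] S   >
      [0,1] "dog" : S/(PP/N)
      [1,2] "plan" : PP/N
    [2,4] PP\S   <
      [2,3] "bone" : PP
      [3,4] "often" : (PP\S)\PP
  [4,8] S\PP   >
    [4,5] "sent" : (S\PP)/(PP\NP)
    [5,8] PP\NP   >
      [5,6] "on" : (PP\NP)/S
      [6,8] S   >
        [6,7] "in" : S/(S\PP)
        [7,8] "that" : S\PP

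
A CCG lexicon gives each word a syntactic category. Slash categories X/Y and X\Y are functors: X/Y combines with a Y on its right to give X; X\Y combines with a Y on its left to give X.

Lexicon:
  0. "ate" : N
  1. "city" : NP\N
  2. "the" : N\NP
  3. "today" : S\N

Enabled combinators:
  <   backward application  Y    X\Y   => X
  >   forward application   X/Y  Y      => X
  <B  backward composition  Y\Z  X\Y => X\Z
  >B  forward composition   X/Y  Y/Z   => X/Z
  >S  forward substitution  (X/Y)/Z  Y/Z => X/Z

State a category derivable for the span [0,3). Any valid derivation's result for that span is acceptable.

[0,4] S   <
  [0,3] N   <
    [0,2] NP   <
      [0,1] "ate" : N
      [1,2] "city" : NP\N
    [2,3] "the" : N\NP
  [3,4] "today" : S\N

N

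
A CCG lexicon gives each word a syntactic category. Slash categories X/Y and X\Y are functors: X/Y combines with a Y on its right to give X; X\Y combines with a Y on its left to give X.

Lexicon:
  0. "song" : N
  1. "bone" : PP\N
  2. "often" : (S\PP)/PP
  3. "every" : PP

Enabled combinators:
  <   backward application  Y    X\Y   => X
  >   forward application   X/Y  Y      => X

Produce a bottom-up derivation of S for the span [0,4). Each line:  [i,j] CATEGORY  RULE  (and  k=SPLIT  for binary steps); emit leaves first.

[0,1] N  lex  "song"
[1,2] PP\N  lex  "bone"
[0,2] PP  <  k=1
[2,3] (S\PP)/PP  lex  "often"
[3,4] PP  lex  "every"
[2,4] S\PP  >  k=3
[0,4] S  <  k=2

[0,4] S   <
  [0,2] PP   <
    [0,1] "song" : N
    [1,2] "bone" : PP\N
  [2,4] S\PP   >
    [2,3] "often" : (S\PP)/PP
    [3,4] "every" : PP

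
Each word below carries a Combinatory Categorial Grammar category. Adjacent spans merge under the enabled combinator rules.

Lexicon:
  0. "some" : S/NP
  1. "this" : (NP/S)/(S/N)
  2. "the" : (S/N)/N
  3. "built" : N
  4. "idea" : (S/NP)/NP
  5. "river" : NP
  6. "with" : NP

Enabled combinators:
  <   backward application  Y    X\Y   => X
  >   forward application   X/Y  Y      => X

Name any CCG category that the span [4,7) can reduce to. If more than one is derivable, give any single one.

[0,7] S   >
  [0,1] "some" : S/NP
  [1,7] NP   >
    [1,4] NP/S   >
      [1,2] "this" : (NP/S)/(S/N)
      [2,4] S/N   >
        [2,3] "the" : (S/N)/N
        [3,4] "built" : N
    [4,7] S   >
      [4,6] S/NP   >
        [4,5] "idea" : (S/NP)/NP
        [5,6] "river" : NP
      [6,7] "with" : NP

S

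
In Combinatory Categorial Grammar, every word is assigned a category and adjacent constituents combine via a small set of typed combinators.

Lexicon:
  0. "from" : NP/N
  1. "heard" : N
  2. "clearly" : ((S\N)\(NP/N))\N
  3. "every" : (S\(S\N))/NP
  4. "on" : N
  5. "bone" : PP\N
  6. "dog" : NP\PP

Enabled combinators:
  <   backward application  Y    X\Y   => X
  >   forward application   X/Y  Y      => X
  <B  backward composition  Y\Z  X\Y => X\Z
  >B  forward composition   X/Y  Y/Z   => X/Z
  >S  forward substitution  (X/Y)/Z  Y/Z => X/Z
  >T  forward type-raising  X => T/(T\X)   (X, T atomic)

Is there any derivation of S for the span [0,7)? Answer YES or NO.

[0,7] S   <
  [0,3] S\N   <
    [0,1] "from" : NP/N
    [1,3] (S\N)\(NP/N)   <
      [1,2] "heard" : N
      [2,3] "clearly" : ((S\N)\(NP/N))\N
  [3,7] S\(S\N)   >
    [3,4] "every" : (S\(S\N))/NP
    [4,7] NP   <
      [4,6] PP   >
        [4,5] PP/(PP\N)   >T
          [4,5] "on" : N
        [5,6] "bone" : PP\N
      [6,7] "dog" : NP\PP

YES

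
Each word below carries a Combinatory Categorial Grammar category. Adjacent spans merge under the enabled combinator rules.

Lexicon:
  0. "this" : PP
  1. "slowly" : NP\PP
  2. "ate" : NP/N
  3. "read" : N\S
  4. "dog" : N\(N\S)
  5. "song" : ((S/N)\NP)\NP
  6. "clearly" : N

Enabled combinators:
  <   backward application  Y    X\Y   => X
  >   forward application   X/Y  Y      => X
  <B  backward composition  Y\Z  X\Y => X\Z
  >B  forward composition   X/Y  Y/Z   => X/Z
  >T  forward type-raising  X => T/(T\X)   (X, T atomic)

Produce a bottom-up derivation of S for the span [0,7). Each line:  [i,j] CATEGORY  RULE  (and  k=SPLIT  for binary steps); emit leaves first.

[0,7] S   >
  [0,6] S/N   <
    [0,2] NP   >
      [0,1] NP/(NP\PP)   >T
        [0,1] "this" : PP
      [1,2] "slowly" : NP\PP
    [2,6] (S/N)\NP   <
      [2,5] NP   >
        [2,3] "ate" : NP/N
        [3,5] N   <
          [3,4] "read" : N\S
          [4,5] "dog" : N\(N\S)
      [5,6] "song" : ((S/N)\NP)\NP
  [6,7] "clearly" : N

[0,1] PP  lex  "this"
[0,1] NP/(NP\PP)  >T
[1,2] NP\PP  lex  "slowly"
[0,2] NP  >  k=1
[2,3] NP/N  lex  "ate"
[3,4] N\S  lex  "read"
[4,5] N\(N\S)  lex  "dog"
[3,5] N  <  k=4
[2,5] NP  >  k=3
[5,6] ((S/N)\NP)\NP  lex  "song"
[2,6] (S/N)\NP  <  k=5
[0,6] S/N  <  k=2
[6,7] N  lex  "clearly"
[0,7] S  >  k=6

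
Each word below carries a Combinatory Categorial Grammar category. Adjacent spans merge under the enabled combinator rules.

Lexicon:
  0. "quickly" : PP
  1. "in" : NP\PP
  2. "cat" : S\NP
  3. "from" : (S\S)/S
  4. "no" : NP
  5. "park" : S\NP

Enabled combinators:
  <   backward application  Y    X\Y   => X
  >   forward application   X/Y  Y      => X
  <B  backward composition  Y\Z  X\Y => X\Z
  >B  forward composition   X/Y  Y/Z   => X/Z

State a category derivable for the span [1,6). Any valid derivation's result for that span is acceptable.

[0,6] S   <
  [0,1] "quickly" : PP
  [1,6] S\PP   <B
    [1,3] S\PP   <B
      [1,2] "in" : NP\PP
      [2,3] "cat" : S\NP
    [3,6] S\S   >
      [3,4] "from" : (S\S)/S
      [4,6] S   <
        [4,5] "no" : NP
        [5,6] "park" : S\NP

S\PP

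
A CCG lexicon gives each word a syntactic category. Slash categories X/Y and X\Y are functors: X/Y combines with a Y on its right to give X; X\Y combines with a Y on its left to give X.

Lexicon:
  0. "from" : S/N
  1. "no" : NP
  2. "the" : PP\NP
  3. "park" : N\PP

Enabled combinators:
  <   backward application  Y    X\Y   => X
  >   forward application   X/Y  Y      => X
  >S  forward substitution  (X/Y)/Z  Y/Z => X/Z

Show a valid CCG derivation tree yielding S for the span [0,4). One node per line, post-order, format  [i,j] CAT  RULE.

[0,1] S/N  lex  "from"
[1,2] NP  lex  "no"
[2,3] PP\NP  lex  "the"
[1,3] PP  <  k=2
[3,4] N\PP  lex  "park"
[1,4] N  <  k=3
[0,4] S  >  k=1

[0,4] S   >
  [0,1] "from" : S/N
  [1,4] N   <
    [1,3] PP   <
      [1,2] "no" : NP
      [2,3] "the" : PP\NP
    [3,4] "park" : N\PP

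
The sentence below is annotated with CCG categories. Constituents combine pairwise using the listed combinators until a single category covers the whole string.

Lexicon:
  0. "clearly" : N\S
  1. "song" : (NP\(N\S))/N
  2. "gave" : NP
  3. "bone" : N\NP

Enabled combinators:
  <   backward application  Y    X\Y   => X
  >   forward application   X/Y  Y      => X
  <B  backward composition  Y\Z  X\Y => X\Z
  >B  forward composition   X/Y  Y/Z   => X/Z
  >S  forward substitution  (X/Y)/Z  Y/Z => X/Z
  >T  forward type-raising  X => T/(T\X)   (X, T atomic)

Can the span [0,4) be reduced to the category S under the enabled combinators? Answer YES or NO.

N\S (NP\(N\S))/N NP N\NP
CKY chart[0,4] = {N/(N\NP), NP, NP/(NP\NP), PP/(PP\NP), S/(S\NP)}; S ∉ chart

NO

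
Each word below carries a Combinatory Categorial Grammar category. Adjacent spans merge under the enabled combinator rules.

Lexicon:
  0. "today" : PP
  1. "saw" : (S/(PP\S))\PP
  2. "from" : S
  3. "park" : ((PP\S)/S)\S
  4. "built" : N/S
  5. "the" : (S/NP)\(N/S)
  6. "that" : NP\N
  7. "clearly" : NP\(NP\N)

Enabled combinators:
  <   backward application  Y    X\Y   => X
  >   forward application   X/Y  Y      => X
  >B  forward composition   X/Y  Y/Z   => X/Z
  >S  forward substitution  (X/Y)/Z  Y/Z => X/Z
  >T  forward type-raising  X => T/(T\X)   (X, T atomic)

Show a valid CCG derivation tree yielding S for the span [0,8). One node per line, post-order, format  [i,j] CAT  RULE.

[0,1] PP  lex  "today"
[1,2] (S/(PP\S))\PP  lex  "saw"
[0,2] S/(PP\S)  <  k=1
[2,3] S  lex  "from"
[3,4] ((PP\S)/S)\S  lex  "park"
[2,4] (PP\S)/S  <  k=3
[4,5] N/S  lex  "built"
[5,6] (S/NP)\(N/S)  lex  "the"
[4,6] S/NP  <  k=5
[6,7] NP\N  lex  "that"
[7,8] NP\(NP\N)  lex  "clearly"
[6,8] NP  <  k=7
[4,8] S  >  k=6
[2,8] PP\S  >  k=4
[0,8] S  >  k=2

[0,8] S   >
  [0,2] S/(PP\S)   <
    [0,1] "today" : PP
    [1,2] "saw" : (S/(PP\S))\PP
  [2,8] PP\S   >
    [2,4] (PP\S)/S   <
      [2,3] "from" : S
      [3,4] "park" : ((PP\S)/S)\S
    [4,8] S   >
      [4,6] S/NP   <
        [4,5] "built" : N/S
        [5,6] "the" : (S/NP)\(N/S)
      [6,8] NP   <
        [6,7] "that" : NP\N
        [7,8] "clearly" : NP\(NP\N)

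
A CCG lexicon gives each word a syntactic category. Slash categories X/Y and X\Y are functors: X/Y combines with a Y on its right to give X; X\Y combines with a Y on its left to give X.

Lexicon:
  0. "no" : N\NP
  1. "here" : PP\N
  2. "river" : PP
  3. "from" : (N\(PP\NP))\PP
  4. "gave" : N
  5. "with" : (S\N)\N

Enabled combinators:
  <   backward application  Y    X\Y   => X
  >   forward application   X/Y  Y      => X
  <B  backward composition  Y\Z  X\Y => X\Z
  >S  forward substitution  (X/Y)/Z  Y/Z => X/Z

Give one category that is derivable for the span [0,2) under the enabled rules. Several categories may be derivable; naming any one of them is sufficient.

[0,6] S   <
  [0,4] N   <
    [0,2] PP\NP   <B
      [0,1] "no" : N\NP
      [1,2] "here" : PP\N
    [2,4] N\(PP\NP)   <
      [2,3] "river" : PP
      [3,4] "from" : (N\(PP\NP))\PP
  [4,6] S\N   <
    [4,5] "gave" : N
    [5,6] "with" : (S\N)\N

PP\NP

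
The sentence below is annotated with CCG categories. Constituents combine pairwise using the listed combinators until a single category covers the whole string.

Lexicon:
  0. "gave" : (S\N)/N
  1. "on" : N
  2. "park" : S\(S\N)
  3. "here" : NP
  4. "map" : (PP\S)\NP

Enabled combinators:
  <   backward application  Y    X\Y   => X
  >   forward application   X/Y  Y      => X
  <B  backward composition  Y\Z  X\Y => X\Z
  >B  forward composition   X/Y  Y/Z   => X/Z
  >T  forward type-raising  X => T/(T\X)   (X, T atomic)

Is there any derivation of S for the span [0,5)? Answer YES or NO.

NO

(S\N)/N N S\(S\N) NP (PP\S)\NP
CKY chart[0,5] = {N/(N\PP), NP/(NP\PP), PP, PP/(PP\PP), S/(S\PP)}; S ∉ chart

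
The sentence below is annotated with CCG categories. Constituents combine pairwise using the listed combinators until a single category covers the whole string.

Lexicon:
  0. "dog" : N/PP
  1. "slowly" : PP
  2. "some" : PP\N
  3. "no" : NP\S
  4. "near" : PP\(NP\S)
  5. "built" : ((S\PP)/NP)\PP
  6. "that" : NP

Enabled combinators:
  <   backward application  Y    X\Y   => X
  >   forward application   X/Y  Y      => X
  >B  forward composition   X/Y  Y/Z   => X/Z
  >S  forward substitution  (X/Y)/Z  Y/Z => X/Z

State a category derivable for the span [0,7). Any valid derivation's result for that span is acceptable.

S

[0,7] S   <
  [0,3] PP   <
    [0,2] N   >
      [0,1] "dog" : N/PP
      [1,2] "slowly" : PP
    [2,3] "some" : PP\N
  [3,7] S\PP   >
    [3,6] (S\PP)/NP   <
      [3,5] PP   <
        [3,4] "no" : NP\S
        [4,5] "near" : PP\(NP\S)
      [5,6] "built" : ((S\PP)/NP)\PP
    [6,7] "that" : NP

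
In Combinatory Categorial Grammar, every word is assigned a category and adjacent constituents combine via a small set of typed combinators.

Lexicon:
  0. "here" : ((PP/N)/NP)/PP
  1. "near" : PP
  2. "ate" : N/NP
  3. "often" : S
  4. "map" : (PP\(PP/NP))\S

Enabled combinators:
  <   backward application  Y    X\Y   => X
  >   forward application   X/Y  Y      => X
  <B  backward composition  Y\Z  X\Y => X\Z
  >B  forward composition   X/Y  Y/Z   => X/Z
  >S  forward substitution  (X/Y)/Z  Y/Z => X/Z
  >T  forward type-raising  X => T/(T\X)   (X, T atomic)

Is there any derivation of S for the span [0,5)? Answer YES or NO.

((PP/N)/NP)/PP PP N/NP S (PP\(PP/NP))\S
CKY chart[0,5] = {N/(N\PP), NP/(NP\PP), PP, PP/(PP\PP), S/(S\PP)}; S ∉ chart

NO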